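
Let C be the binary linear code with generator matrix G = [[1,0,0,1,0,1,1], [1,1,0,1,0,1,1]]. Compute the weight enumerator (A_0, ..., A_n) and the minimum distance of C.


Weight distribution: A_0 = 1, A_1 = 1, A_4 = 1, A_5 = 1. Minimum distance d = 1.

Enumerate all 2^2 = 4 messages m ∈ F_2^2.
For each, compute codeword c = mG in F_2^7, then tally its weight.
  m = 00 → c = 0000000, weight = 0.
  m = 10 → c = 1001011, weight = 4.
  m = 01 → c = 1101011, weight = 5.
  m = 11 → c = 0100000, weight = 1.
Tally weights:
  weight 0: 1 codewords.
  weight 1: 1 codewords.
  weight 4: 1 codewords.
  weight 5: 1 codewords.
Minimum distance d = smallest w > 0 with A_w > 0 = 1.
Sanity: Σ A_w = 4 = 2^2 = 4 ✓.


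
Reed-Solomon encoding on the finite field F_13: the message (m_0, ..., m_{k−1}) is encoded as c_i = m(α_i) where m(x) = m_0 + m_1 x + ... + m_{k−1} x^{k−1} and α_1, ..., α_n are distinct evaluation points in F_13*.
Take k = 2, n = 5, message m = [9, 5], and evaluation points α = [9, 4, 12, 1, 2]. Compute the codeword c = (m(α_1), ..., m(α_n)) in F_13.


c = [2, 3, 4, 1, 6]

Message polynomial: m(x) = 9 + 5·x (mod 13).
For each evaluation point α_i, compute m(α_i) mod 13:
  α_1 = 9: Horner steps 5 → 2, so m(9) = 2.
  α_2 = 4: Horner steps 5 → 3, so m(4) = 3.
  α_3 = 12: Horner steps 5 → 4, so m(12) = 4.
  α_4 = 1: Horner steps 5 → 1, so m(1) = 1.
  α_5 = 2: Horner steps 5 → 6, so m(2) = 6.
Codeword c = [2, 3, 4, 1, 6] ∈ F_13^5.


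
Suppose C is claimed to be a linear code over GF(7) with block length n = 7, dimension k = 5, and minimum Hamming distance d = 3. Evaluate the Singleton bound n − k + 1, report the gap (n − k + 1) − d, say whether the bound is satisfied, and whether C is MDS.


Singleton RHS = n − k + 1 = 3, slack = 0, bound satisfied, MDS.

Singleton bound: d ≤ n − k + 1.
Here n = 7, k = 5, so n − k + 1 = 3.
Given d = 3, check d ≤ 3: YES.
Slack = (n − k + 1) − d = 0.
The code is MDS (slack = 0).
Description: the claimed parameters are [7, 5, 3]_7; such a code would be MDS (meets Singleton bound).


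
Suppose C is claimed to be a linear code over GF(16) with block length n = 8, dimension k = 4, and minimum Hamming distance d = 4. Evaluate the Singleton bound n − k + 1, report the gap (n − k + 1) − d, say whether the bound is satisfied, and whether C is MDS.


Singleton RHS = n − k + 1 = 5, slack = 1, bound satisfied, not MDS.

Singleton bound: d ≤ n − k + 1.
Here n = 8, k = 4, so n − k + 1 = 5.
Given d = 4, check d ≤ 5: YES.
Slack = (n − k + 1) − d = 1.
The code is NOT MDS (slack = 1 > 0).
Description: the claimed parameters are [8, 4, 4]_16; such a code would be non-MDS.


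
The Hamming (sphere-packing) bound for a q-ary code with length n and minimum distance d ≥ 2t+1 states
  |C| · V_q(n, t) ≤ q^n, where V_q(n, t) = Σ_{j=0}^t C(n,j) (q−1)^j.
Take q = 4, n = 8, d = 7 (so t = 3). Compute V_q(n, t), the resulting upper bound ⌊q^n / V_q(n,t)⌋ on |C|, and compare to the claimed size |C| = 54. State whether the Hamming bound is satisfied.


V_q(n, t) = 1789, q^n = 65536, Hamming bound = 36, |C| = 54 > bound (violated).

Step 1: Compute V_q(n, t) = Σ_{j=0}^3 C(n, j) (q−1)^j.
  j = 0: C(8,0)·(3)^0 = 1·1 = 1.
  j = 1: C(8,1)·(3)^1 = 8·3 = 24.
  j = 2: C(8,2)·(3)^2 = 28·9 = 252.
  j = 3: C(8,3)·(3)^3 = 56·27 = 1512.
  V_q(n, t) = 1 + 24 + 252 + 1512 = 1789.
Step 2: q^n = 4^8 = 65536.
Step 3: Hamming bound ⌊q^n / V_q(n,t)⌋ = ⌊65536/1789⌋ = 36.
Step 4: Compare |C| = 54 to 36: violated.
The claimed |C| lies above the Hamming bound, so no 4-ary code of length 8 with d ≥ 7 can have 54 codewords.


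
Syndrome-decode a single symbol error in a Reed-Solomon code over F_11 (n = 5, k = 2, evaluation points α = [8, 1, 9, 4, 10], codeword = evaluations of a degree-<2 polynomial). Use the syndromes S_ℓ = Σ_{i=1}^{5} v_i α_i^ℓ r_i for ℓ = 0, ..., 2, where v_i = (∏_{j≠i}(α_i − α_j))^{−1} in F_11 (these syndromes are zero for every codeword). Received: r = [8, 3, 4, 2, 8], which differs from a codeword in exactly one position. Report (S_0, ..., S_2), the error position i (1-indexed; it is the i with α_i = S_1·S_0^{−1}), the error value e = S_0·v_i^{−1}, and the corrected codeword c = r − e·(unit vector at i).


S = (7, 4, 7), error at position 5, error magnitude e = 8, c = [8, 3, 4, 2, 0].

Step 1: column multipliers v_i = (∏_{j≠i}(α_i − α_j))^{−1} mod 11.
  i = 1 (α = 8): (8−1)(8−9)(8−4)(8−10) = 7·(−1)·4·(−2) = 56 ≡ 1, so v_1 = 1^{−1} = 1 (mod 11).
  i = 2 (α = 1): (1−8)(1−9)(1−4)(1−10) = (−7)·(−8)·(−3)·(−9) = 1512 ≡ 5, so v_2 = 5^{−1} = 9 (mod 11).
  i = 3 (α = 9): (9−8)(9−1)(9−4)(9−10) = 1·8·5·(−1) = −40 ≡ 4, so v_3 = 4^{−1} = 3 (mod 11).
  i = 4 (α = 4): (4−8)(4−1)(4−9)(4−10) = (−4)·3·(−5)·(−6) = −360 ≡ 3, so v_4 = 3^{−1} = 4 (mod 11).
  i = 5 (α = 10): (10−8)(10−1)(10−9)(10−4) = 2·9·1·6 = 108 ≡ 9, so v_5 = 9^{−1} = 5 (mod 11).
  v = [1, 9, 3, 4, 5].
Step 2: syndromes of r = [8, 3, 4, 2, 8] (all sums mod 11).
  S_0 = Σ v_i r_i = 1·8 + 9·3 + 3·4 + 4·2 + 5·8 = 95 ≡ 7.
  S_1 = Σ v_i α_i r_i = 1·8·8 + 9·1·3 + 3·9·4 + 4·4·2 + 5·10·8 = 631 ≡ 4.
  α_i^2 mod 11 = [9, 1, 4, 5, 1].
  S_2 = Σ v_i α_i^2 r_i = 1·9·8 + 9·1·3 + 3·4·4 + 4·5·2 + 5·1·8 = 227 ≡ 7.
  S = (7, 4, 7) ≠ 0, so r is not a codeword (an error is present).
Step 3: locate the error. For a single error e at position i, S_ℓ = v_i·e·α_i^ℓ, so α_err = S_1/S_0.
  S_0^{−1} = 7^{−1} = 8 (mod 11), so α_err = 4·8 = 32 ≡ 10 = α_5. Error position i = 5.
  Consistency check: S_2/S_1 = 7·3 = 21 ≡ 10 = α_err ✓ (single-error assumption holds).
Step 4: error magnitude e = S_0/v_5 = S_0·∏_{j≠5}(α_5 − α_j) = 7·9 = 63 ≡ 8 (mod 11).
Step 5: correct position 5: c_5 = r_5 − e = 8 − 8 ≡ 0 (mod 11). Hence c = [8, 3, 4, 2, 0].
  Check: interpolating c through the α_i gives m(x) = 7 + 7·x (degree < 2) with m(α_i) = c_i for every i, so c is indeed a codeword.


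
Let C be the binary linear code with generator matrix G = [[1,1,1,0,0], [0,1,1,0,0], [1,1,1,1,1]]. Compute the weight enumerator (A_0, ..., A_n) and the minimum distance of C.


Weight distribution: A_0 = 1, A_1 = 1, A_2 = 2, A_3 = 2, A_4 = 1, A_5 = 1. Minimum distance d = 1.

Enumerate all 2^3 = 8 messages m ∈ F_2^3.
For each, compute codeword c = mG in F_2^5, then tally its weight.
  m = 000 → c = 00000, weight = 0.
  m = 100 → c = 11100, weight = 3.
  m = 010 → c = 01100, weight = 2.
  m = 110 → c = 10000, weight = 1.
  m = 001 → c = 11111, weight = 5.
  m = 101 → c = 00011, weight = 2.
  m = 011 → c = 10011, weight = 3.
  m = 111 → c = 01111, weight = 4.
Tally weights:
  weight 0: 1 codewords.
  weight 1: 1 codewords.
  weight 2: 2 codewords.
  weight 3: 2 codewords.
  weight 4: 1 codewords.
  weight 5: 1 codewords.
Minimum distance d = smallest w > 0 with A_w > 0 = 1.
Sanity: Σ A_w = 8 = 2^3 = 8 ✓.


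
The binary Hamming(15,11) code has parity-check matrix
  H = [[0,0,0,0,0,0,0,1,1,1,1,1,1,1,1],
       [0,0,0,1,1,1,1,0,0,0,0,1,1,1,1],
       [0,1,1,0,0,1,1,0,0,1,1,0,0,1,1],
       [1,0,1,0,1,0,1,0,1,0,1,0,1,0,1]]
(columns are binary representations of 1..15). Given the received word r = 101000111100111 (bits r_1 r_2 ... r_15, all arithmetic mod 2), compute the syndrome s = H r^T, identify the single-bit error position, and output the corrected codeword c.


s = (0, 0, 1, 0)^T, error position = 2, corrected codeword c = 111000111100111

Compute s = H r^T mod 2 one row at a time:
  s_1 = 1 + 1 + 1 + 0 + 0 + 1 + 1 + 1 = 6 ≡ 0 (mod 2).
  s_2 = 0 + 0 + 0 + 1 + 0 + 1 + 1 + 1 = 4 ≡ 0 (mod 2).
  s_3 = 0 + 1 + 0 + 1 + 1 + 0 + 1 + 1 = 5 ≡ 1 (mod 2).
  s_4 = 1 + 1 + 0 + 1 + 1 + 0 + 1 + 1 = 6 ≡ 0 (mod 2).
s = (0, 0, 1, 0)^T — this equals column 2 of H (binary 0010), so error is at position 2.
Correct: flip bit 2 of r = 101000111100111 to get c = 111000111100111.


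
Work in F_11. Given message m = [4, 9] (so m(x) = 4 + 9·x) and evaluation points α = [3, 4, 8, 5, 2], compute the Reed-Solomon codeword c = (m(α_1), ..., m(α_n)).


c = [9, 7, 10, 5, 0]

Message polynomial: m(x) = 4 + 9·x (mod 11).
For each evaluation point α_i, compute m(α_i) mod 11:
  α_1 = 3: Horner steps 9 → 9, so m(3) = 9.
  α_2 = 4: Horner steps 9 → 7, so m(4) = 7.
  α_3 = 8: Horner steps 9 → 10, so m(8) = 10.
  α_4 = 5: Horner steps 9 → 5, so m(5) = 5.
  α_5 = 2: Horner steps 9 → 0, so m(2) = 0.
Codeword c = [9, 7, 10, 5, 0] ∈ F_11^5.


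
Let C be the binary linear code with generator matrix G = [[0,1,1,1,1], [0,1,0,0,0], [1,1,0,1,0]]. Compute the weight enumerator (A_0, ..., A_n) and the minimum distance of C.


Weight distribution: A_0 = 1, A_1 = 1, A_2 = 1, A_3 = 3, A_4 = 2. Minimum distance d = 1.

Enumerate all 2^3 = 8 messages m ∈ F_2^3.
For each, compute codeword c = mG in F_2^5, then tally its weight.
  m = 000 → c = 00000, weight = 0.
  m = 100 → c = 01111, weight = 4.
  m = 010 → c = 01000, weight = 1.
  m = 110 → c = 00111, weight = 3.
  m = 001 → c = 11010, weight = 3.
  m = 101 → c = 10101, weight = 3.
  m = 011 → c = 10010, weight = 2.
  m = 111 → c = 11101, weight = 4.
Tally weights:
  weight 0: 1 codewords.
  weight 1: 1 codewords.
  weight 2: 1 codewords.
  weight 3: 3 codewords.
  weight 4: 2 codewords.
Minimum distance d = smallest w > 0 with A_w > 0 = 1.
Sanity: Σ A_w = 8 = 2^3 = 8 ✓.


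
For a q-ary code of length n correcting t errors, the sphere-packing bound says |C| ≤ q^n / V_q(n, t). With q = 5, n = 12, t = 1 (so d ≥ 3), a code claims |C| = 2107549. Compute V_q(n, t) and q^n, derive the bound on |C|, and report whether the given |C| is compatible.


V_q(n, t) = 49, q^n = 244140625, Hamming bound = 4982461, |C| = 2107549 ≤ bound (satisfied).

Step 1: Compute V_q(n, t) = Σ_{j=0}^1 C(n, j) (q−1)^j.
  j = 0: C(12,0)·(4)^0 = 1·1 = 1.
  j = 1: C(12,1)·(4)^1 = 12·4 = 48.
  V_q(n, t) = 1 + 48 = 49.
Step 2: q^n = 5^12 = 244140625.
Step 3: Hamming bound ⌊q^n / V_q(n,t)⌋ = ⌊244140625/49⌋ = 4982461.
Step 4: Compare |C| = 2107549 to 4982461: satisfied.
The claimed |C| lies below the Hamming bound.


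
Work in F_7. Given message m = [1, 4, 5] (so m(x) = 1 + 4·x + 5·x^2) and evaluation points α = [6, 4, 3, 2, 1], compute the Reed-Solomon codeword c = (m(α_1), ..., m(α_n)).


c = [2, 6, 2, 1, 3]

Message polynomial: m(x) = 1 + 4·x + 5·x^2 (mod 7).
For each evaluation point α_i, compute m(α_i) mod 7:
  α_1 = 6: Horner steps 5 → 6 → 2, so m(6) = 2.
  α_2 = 4: Horner steps 5 → 3 → 6, so m(4) = 6.
  α_3 = 3: Horner steps 5 → 5 → 2, so m(3) = 2.
  α_4 = 2: Horner steps 5 → 0 → 1, so m(2) = 1.
  α_5 = 1: Horner steps 5 → 2 → 3, so m(1) = 3.
Codeword c = [2, 6, 2, 1, 3] ∈ F_7^5.


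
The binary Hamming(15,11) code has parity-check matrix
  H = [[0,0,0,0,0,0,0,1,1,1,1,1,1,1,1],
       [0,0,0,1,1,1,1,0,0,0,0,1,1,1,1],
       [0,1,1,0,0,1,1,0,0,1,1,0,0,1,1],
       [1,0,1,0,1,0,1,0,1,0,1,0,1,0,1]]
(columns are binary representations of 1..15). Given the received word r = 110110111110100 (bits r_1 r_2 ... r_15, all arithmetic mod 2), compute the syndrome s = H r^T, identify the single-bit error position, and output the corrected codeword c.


s = (1, 0, 0, 0)^T, error position = 8, corrected codeword c = 110110101110100

Compute s = H r^T mod 2 one row at a time:
  s_1 = 1 + 1 + 1 + 1 + 0 + 1 + 0 + 0 = 5 ≡ 1 (mod 2).
  s_2 = 1 + 1 + 0 + 1 + 0 + 1 + 0 + 0 = 4 ≡ 0 (mod 2).
  s_3 = 1 + 0 + 0 + 1 + 1 + 1 + 0 + 0 = 4 ≡ 0 (mod 2).
  s_4 = 1 + 0 + 1 + 1 + 1 + 1 + 1 + 0 = 6 ≡ 0 (mod 2).
s = (1, 0, 0, 0)^T — this equals column 8 of H (binary 1000), so error is at position 8.
Correct: flip bit 8 of r = 110110111110100 to get c = 110110101110100.


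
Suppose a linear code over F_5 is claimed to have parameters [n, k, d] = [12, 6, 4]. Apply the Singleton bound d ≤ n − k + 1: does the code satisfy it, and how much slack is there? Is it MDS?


Singleton RHS = n − k + 1 = 7, slack = 3, bound satisfied, not MDS.

Singleton bound: d ≤ n − k + 1.
Here n = 12, k = 6, so n − k + 1 = 7.
Given d = 4, check d ≤ 7: YES.
Slack = (n − k + 1) − d = 3.
The code is NOT MDS (slack = 3 > 0).
Description: the claimed parameters are [12, 6, 4]_5; such a code would be non-MDS.


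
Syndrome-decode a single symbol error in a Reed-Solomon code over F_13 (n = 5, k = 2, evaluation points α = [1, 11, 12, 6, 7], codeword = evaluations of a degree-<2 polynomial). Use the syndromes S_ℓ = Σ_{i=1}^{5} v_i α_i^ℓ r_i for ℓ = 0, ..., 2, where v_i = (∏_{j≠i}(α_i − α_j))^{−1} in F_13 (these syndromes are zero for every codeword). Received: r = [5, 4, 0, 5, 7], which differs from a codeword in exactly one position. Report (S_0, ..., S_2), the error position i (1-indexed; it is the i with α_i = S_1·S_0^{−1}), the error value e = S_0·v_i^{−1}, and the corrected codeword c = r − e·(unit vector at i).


S = (12, 7, 3), error at position 4, error magnitude e = 7, c = [5, 4, 0, 11, 7].

Step 1: column multipliers v_i = (∏_{j≠i}(α_i − α_j))^{−1} mod 13.
  i = 1 (α = 1): (1−11)(1−12)(1−6)(1−7) = (−10)·(−11)·(−5)·(−6) = 3300 ≡ 11, so v_1 = 11^{−1} = 6 (mod 13).
  i = 2 (α = 11): (11−1)(11−12)(11−6)(11−7) = 10·(−1)·5·4 = −200 ≡ 8, so v_2 = 8^{−1} = 5 (mod 13).
  i = 3 (α = 12): (12−1)(12−11)(12−6)(12−7) = 11·1·6·5 = 330 ≡ 5, so v_3 = 5^{−1} = 8 (mod 13).
  i = 4 (α = 6): (6−1)(6−11)(6−12)(6−7) = 5·(−5)·(−6)·(−1) = −150 ≡ 6, so v_4 = 6^{−1} = 11 (mod 13).
  i = 5 (α = 7): (7−1)(7−11)(7−12)(7−6) = 6·(−4)·(−5)·1 = 120 ≡ 3, so v_5 = 3^{−1} = 9 (mod 13).
  v = [6, 5, 8, 11, 9].
Step 2: syndromes of r = [5, 4, 0, 5, 7] (all sums mod 13).
  S_0 = Σ v_i r_i = 6·5 + 5·4 + 8·0 + 11·5 + 9·7 = 168 ≡ 12.
  S_1 = Σ v_i α_i r_i = 6·1·5 + 5·11·4 + 8·12·0 + 11·6·5 + 9·7·7 = 1021 ≡ 7.
  α_i^2 mod 13 = [1, 4, 1, 10, 10].
  S_2 = Σ v_i α_i^2 r_i = 6·1·5 + 5·4·4 + 8·1·0 + 11·10·5 + 9·10·7 = 1290 ≡ 3.
  S = (12, 7, 3) ≠ 0, so r is not a codeword (an error is present).
Step 3: locate the error. For a single error e at position i, S_ℓ = v_i·e·α_i^ℓ, so α_err = S_1/S_0.
  S_0^{−1} = 12^{−1} = 12 (mod 13), so α_err = 7·12 = 84 ≡ 6 = α_4. Error position i = 4.
  Consistency check: S_2/S_1 = 3·2 = 6 ≡ 6 = α_err ✓ (single-error assumption holds).
Step 4: error magnitude e = S_0/v_4 = S_0·∏_{j≠4}(α_4 − α_j) = 12·6 = 72 ≡ 7 (mod 13).
Step 5: correct position 4: c_4 = r_4 − e = 5 − 7 ≡ 11 (mod 13). Hence c = [5, 4, 0, 11, 7].
  Check: interpolating c through the α_i gives m(x) = 9 + 9·x (degree < 2) with m(α_i) = c_i for every i, so c is indeed a codeword.


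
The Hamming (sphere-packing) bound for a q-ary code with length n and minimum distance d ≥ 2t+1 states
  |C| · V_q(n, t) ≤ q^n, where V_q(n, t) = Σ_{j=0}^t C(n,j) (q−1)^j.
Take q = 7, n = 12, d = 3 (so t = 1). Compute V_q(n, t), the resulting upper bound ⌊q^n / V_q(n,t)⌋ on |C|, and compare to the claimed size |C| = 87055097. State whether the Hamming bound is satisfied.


V_q(n, t) = 73, q^n = 13841287201, Hamming bound = 189606673, |C| = 87055097 ≤ bound (satisfied).

Step 1: Compute V_q(n, t) = Σ_{j=0}^1 C(n, j) (q−1)^j.
  j = 0: C(12,0)·(6)^0 = 1·1 = 1.
  j = 1: C(12,1)·(6)^1 = 12·6 = 72.
  V_q(n, t) = 1 + 72 = 73.
Step 2: q^n = 7^12 = 13841287201.
Step 3: Hamming bound ⌊q^n / V_q(n,t)⌋ = ⌊13841287201/73⌋ = 189606673.
Step 4: Compare |C| = 87055097 to 189606673: satisfied.
The claimed |C| lies below the Hamming bound.


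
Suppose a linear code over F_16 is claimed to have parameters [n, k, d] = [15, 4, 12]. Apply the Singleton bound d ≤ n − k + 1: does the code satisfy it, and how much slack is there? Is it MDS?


Singleton RHS = n − k + 1 = 12, slack = 0, bound satisfied, MDS.

Singleton bound: d ≤ n − k + 1.
Here n = 15, k = 4, so n − k + 1 = 12.
Given d = 12, check d ≤ 12: YES.
Slack = (n − k + 1) − d = 0.
The code is MDS (slack = 0).
Description: the claimed parameters are [15, 4, 12]_16; such a code would be MDS (meets Singleton bound).


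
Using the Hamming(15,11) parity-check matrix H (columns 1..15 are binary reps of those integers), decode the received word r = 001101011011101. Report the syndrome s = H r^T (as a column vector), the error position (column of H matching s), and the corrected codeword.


s = (0, 1, 0, 1)^T, error position = 5, corrected codeword c = 001111011011101

Compute s = H r^T mod 2 one row at a time:
  s_1 = 1 + 1 + 0 + 1 + 1 + 1 + 0 + 1 = 6 ≡ 0 (mod 2).
  s_2 = 1 + 0 + 1 + 0 + 1 + 1 + 0 + 1 = 5 ≡ 1 (mod 2).
  s_3 = 0 + 1 + 1 + 0 + 0 + 1 + 0 + 1 = 4 ≡ 0 (mod 2).
  s_4 = 0 + 1 + 0 + 0 + 1 + 1 + 1 + 1 = 5 ≡ 1 (mod 2).
s = (0, 1, 0, 1)^T — this equals column 5 of H (binary 0101), so error is at position 5.
Correct: flip bit 5 of r = 001101011011101 to get c = 001111011011101.


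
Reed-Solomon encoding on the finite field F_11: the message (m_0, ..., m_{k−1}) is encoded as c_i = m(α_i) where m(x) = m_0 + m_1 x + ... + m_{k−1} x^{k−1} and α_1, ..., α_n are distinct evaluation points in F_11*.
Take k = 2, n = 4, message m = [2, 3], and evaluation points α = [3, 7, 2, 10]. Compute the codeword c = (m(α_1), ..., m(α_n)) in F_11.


c = [0, 1, 8, 10]

Message polynomial: m(x) = 2 + 3·x (mod 11).
For each evaluation point α_i, compute m(α_i) mod 11:
  α_1 = 3: Horner steps 3 → 0, so m(3) = 0.
  α_2 = 7: Horner steps 3 → 1, so m(7) = 1.
  α_3 = 2: Horner steps 3 → 8, so m(2) = 8.
  α_4 = 10: Horner steps 3 → 10, so m(10) = 10.
Codeword c = [0, 1, 8, 10] ∈ F_11^4.


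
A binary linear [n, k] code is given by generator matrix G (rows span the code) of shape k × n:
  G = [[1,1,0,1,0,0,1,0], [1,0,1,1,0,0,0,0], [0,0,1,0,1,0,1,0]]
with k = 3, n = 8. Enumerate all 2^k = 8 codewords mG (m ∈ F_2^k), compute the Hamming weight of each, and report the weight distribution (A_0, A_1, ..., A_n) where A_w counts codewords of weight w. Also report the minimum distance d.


Weight distribution: A_0 = 1, A_2 = 1, A_3 = 3, A_4 = 2, A_5 = 1. Minimum distance d = 2.

Enumerate all 2^3 = 8 messages m ∈ F_2^3.
For each, compute codeword c = mG in F_2^8, then tally its weight.
  m = 000 → c = 00000000, weight = 0.
  m = 100 → c = 11010010, weight = 4.
  m = 010 → c = 10110000, weight = 3.
  m = 110 → c = 01100010, weight = 3.
  m = 001 → c = 00101010, weight = 3.
  m = 101 → c = 11111000, weight = 5.
  m = 011 → c = 10011010, weight = 4.
  m = 111 → c = 01001000, weight = 2.
Tally weights:
  weight 0: 1 codewords.
  weight 2: 1 codewords.
  weight 3: 3 codewords.
  weight 4: 2 codewords.
  weight 5: 1 codewords.
Minimum distance d = smallest w > 0 with A_w > 0 = 2.
Sanity: Σ A_w = 8 = 2^3 = 8 ✓.


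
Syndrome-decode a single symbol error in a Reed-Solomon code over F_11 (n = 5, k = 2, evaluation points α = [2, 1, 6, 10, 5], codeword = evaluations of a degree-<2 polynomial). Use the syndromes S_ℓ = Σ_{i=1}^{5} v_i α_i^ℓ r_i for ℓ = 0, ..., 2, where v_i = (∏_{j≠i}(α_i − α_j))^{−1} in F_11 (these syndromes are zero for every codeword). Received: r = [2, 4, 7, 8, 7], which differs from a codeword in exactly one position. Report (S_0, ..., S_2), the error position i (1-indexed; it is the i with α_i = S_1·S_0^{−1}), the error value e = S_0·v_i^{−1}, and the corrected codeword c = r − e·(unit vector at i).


S = (3, 7, 9), error at position 3, error magnitude e = 2, c = [2, 4, 5, 8, 7].

Step 1: column multipliers v_i = (∏_{j≠i}(α_i − α_j))^{−1} mod 11.
  i = 1 (α = 2): (2−1)(2−6)(2−10)(2−5) = 1·(−4)·(−8)·(−3) = −96 ≡ 3, so v_1 = 3^{−1} = 4 (mod 11).
  i = 2 (α = 1): (1−2)(1−6)(1−10)(1−5) = (−1)·(−5)·(−9)·(−4) = 180 ≡ 4, so v_2 = 4^{−1} = 3 (mod 11).
  i = 3 (α = 6): (6−2)(6−1)(6−10)(6−5) = 4·5·(−4)·1 = −80 ≡ 8, so v_3 = 8^{−1} = 7 (mod 11).
  i = 4 (α = 10): (10−2)(10−1)(10−6)(10−5) = 8·9·4·5 = 1440 ≡ 10, so v_4 = 10^{−1} = 10 (mod 11).
  i = 5 (α = 5): (5−2)(5−1)(5−6)(5−10) = 3·4·(−1)·(−5) = 60 ≡ 5, so v_5 = 5^{−1} = 9 (mod 11).
  v = [4, 3, 7, 10, 9].
Step 2: syndromes of r = [2, 4, 7, 8, 7] (all sums mod 11).
  S_0 = Σ v_i r_i = 4·2 + 3·4 + 7·7 + 10·8 + 9·7 = 212 ≡ 3.
  S_1 = Σ v_i α_i r_i = 4·2·2 + 3·1·4 + 7·6·7 + 10·10·8 + 9·5·7 = 1437 ≡ 7.
  α_i^2 mod 11 = [4, 1, 3, 1, 3].
  S_2 = Σ v_i α_i^2 r_i = 4·4·2 + 3·1·4 + 7·3·7 + 10·1·8 + 9·3·7 = 460 ≡ 9.
  S = (3, 7, 9) ≠ 0, so r is not a codeword (an error is present).
Step 3: locate the error. For a single error e at position i, S_ℓ = v_i·e·α_i^ℓ, so α_err = S_1/S_0.
  S_0^{−1} = 3^{−1} = 4 (mod 11), so α_err = 7·4 = 28 ≡ 6 = α_3. Error position i = 3.
  Consistency check: S_2/S_1 = 9·8 = 72 ≡ 6 = α_err ✓ (single-error assumption holds).
Step 4: error magnitude e = S_0/v_3 = S_0·∏_{j≠3}(α_3 − α_j) = 3·8 = 24 ≡ 2 (mod 11).
Step 5: correct position 3: c_3 = r_3 − e = 7 − 2 ≡ 5 (mod 11). Hence c = [2, 4, 5, 8, 7].
  Check: interpolating c through the α_i gives m(x) = 6 + 9·x (degree < 2) with m(α_i) = c_i for every i, so c is indeed a codeword.


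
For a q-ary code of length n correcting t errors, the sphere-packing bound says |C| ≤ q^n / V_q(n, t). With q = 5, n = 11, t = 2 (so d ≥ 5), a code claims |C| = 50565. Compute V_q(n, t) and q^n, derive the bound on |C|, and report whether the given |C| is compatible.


V_q(n, t) = 925, q^n = 48828125, Hamming bound = 52787, |C| = 50565 ≤ bound (satisfied).

Step 1: Compute V_q(n, t) = Σ_{j=0}^2 C(n, j) (q−1)^j.
  j = 0: C(11,0)·(4)^0 = 1·1 = 1.
  j = 1: C(11,1)·(4)^1 = 11·4 = 44.
  j = 2: C(11,2)·(4)^2 = 55·16 = 880.
  V_q(n, t) = 1 + 44 + 880 = 925.
Step 2: q^n = 5^11 = 48828125.
Step 3: Hamming bound ⌊q^n / V_q(n,t)⌋ = ⌊48828125/925⌋ = 52787.
Step 4: Compare |C| = 50565 to 52787: satisfied.
The claimed |C| lies below the Hamming bound.


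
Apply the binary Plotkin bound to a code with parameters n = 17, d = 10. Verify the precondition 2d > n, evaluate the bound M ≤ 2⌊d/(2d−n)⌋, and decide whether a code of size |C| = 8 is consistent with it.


Plotkin bound M ≤ 6; given |C| = 8 > bound (violated).

Check applicability: 2d = 20, n = 17.
2d − n = 3 > 0, so Plotkin applies.
Compute d/(2d−n) = 10/3 ≈ 3.3333.
⌊d/(2d−n)⌋ = 3.
Plotkin bound: M ≤ 2·3 = 6.
Given |C| = 8, check: VIOLATED.
This |C| is above the Plotkin bound, so no binary code with n = 17, d = 10 and 8 codewords exists.


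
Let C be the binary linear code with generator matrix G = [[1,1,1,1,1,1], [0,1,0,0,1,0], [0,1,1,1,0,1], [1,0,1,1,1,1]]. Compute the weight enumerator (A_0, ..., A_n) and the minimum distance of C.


Weight distribution: A_0 = 1, A_1 = 3, A_2 = 3, A_3 = 2, A_4 = 3, A_5 = 3, A_6 = 1. Minimum distance d = 1.

Enumerate all 2^4 = 16 messages m ∈ F_2^4.
For each, compute codeword c = mG in F_2^6, then tally its weight.
  m = 0000 → c = 000000, weight = 0.
  m = 1000 → c = 111111, weight = 6.
  m = 0100 → c = 010010, weight = 2.
  m = 1100 → c = 101101, weight = 4.
  m = 0010 → c = 011101, weight = 4.
  m = 1010 → c = 100010, weight = 2.
  m = 0110 → c = 001111, weight = 4.
  m = 1110 → c = 110000, weight = 2.
  m = 0001 → c = 101111, weight = 5.
  m = 1001 → c = 010000, weight = 1.
  m = 0101 → c = 111101, weight = 5.
  m = 1101 → c = 000010, weight = 1.
  m = 0011 → c = 110010, weight = 3.
  m = 1011 → c = 001101, weight = 3.
  m = 0111 → c = 100000, weight = 1.
  m = 1111 → c = 011111, weight = 5.
Tally weights:
  weight 0: 1 codewords.
  weight 1: 3 codewords.
  weight 2: 3 codewords.
  weight 3: 2 codewords.
  weight 4: 3 codewords.
  weight 5: 3 codewords.
  weight 6: 1 codewords.
Minimum distance d = smallest w > 0 with A_w > 0 = 1.
Sanity: Σ A_w = 16 = 2^4 = 16 ✓.


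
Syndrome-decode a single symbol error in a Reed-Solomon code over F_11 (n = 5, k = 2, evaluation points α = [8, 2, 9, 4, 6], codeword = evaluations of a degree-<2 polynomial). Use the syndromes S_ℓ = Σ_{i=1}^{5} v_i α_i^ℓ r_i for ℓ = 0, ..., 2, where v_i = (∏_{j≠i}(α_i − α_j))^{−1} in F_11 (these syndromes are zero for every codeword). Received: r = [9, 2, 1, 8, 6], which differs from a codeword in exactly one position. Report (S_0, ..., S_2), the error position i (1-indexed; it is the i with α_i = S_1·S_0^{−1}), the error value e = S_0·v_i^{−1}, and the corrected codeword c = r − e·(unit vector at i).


S = (9, 10, 5), error at position 5, error magnitude e = 3, c = [9, 2, 1, 8, 3].

Step 1: column multipliers v_i = (∏_{j≠i}(α_i − α_j))^{−1} mod 11.
  i = 1 (α = 8): (8−2)(8−9)(8−4)(8−6) = 6·(−1)·4·2 = −48 ≡ 7, so v_1 = 7^{−1} = 8 (mod 11).
  i = 2 (α = 2): (2−8)(2−9)(2−4)(2−6) = (−6)·(−7)·(−2)·(−4) = 336 ≡ 6, so v_2 = 6^{−1} = 2 (mod 11).
  i = 3 (α = 9): (9−8)(9−2)(9−4)(9−6) = 1·7·5·3 = 105 ≡ 6, so v_3 = 6^{−1} = 2 (mod 11).
  i = 4 (α = 4): (4−8)(4−2)(4−9)(4−6) = (−4)·2·(−5)·(−2) = −80 ≡ 8, so v_4 = 8^{−1} = 7 (mod 11).
  i = 5 (α = 6): (6−8)(6−2)(6−9)(6−4) = (−2)·4·(−3)·2 = 48 ≡ 4, so v_5 = 4^{−1} = 3 (mod 11).
  v = [8, 2, 2, 7, 3].
Step 2: syndromes of r = [9, 2, 1, 8, 6] (all sums mod 11).
  S_0 = Σ v_i r_i = 8·9 + 2·2 + 2·1 + 7·8 + 3·6 = 152 ≡ 9.
  S_1 = Σ v_i α_i r_i = 8·8·9 + 2·2·2 + 2·9·1 + 7·4·8 + 3·6·6 = 934 ≡ 10.
  α_i^2 mod 11 = [9, 4, 4, 5, 3].
  S_2 = Σ v_i α_i^2 r_i = 8·9·9 + 2·4·2 + 2·4·1 + 7·5·8 + 3·3·6 = 1006 ≡ 5.
  S = (9, 10, 5) ≠ 0, so r is not a codeword (an error is present).
Step 3: locate the error. For a single error e at position i, S_ℓ = v_i·e·α_i^ℓ, so α_err = S_1/S_0.
  S_0^{−1} = 9^{−1} = 5 (mod 11), so α_err = 10·5 = 50 ≡ 6 = α_5. Error position i = 5.
  Consistency check: S_2/S_1 = 5·10 = 50 ≡ 6 = α_err ✓ (single-error assumption holds).
Step 4: error magnitude e = S_0/v_5 = S_0·∏_{j≠5}(α_5 − α_j) = 9·4 = 36 ≡ 3 (mod 11).
Step 5: correct position 5: c_5 = r_5 − e = 6 − 3 ≡ 3 (mod 11). Hence c = [9, 2, 1, 8, 3].
  Check: interpolating c through the α_i gives m(x) = 7 + 3·x (degree < 2) with m(α_i) = c_i for every i, so c is indeed a codeword.


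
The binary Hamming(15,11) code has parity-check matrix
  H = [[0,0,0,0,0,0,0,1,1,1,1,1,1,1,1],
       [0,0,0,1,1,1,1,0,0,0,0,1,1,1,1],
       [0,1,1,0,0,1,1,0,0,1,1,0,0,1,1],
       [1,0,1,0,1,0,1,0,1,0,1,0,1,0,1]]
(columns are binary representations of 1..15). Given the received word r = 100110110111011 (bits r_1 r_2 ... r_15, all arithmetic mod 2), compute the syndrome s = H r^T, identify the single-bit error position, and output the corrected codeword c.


s = (0, 0, 1, 1)^T, error position = 3, corrected codeword c = 101110110111011

Compute s = H r^T mod 2 one row at a time:
  s_1 = 1 + 0 + 1 + 1 + 1 + 0 + 1 + 1 = 6 ≡ 0 (mod 2).
  s_2 = 1 + 1 + 0 + 1 + 1 + 0 + 1 + 1 = 6 ≡ 0 (mod 2).
  s_3 = 0 + 0 + 0 + 1 + 1 + 1 + 1 + 1 = 5 ≡ 1 (mod 2).
  s_4 = 1 + 0 + 1 + 1 + 0 + 1 + 0 + 1 = 5 ≡ 1 (mod 2).
s = (0, 0, 1, 1)^T — this equals column 3 of H (binary 0011), so error is at position 3.
Correct: flip bit 3 of r = 100110110111011 to get c = 101110110111011.


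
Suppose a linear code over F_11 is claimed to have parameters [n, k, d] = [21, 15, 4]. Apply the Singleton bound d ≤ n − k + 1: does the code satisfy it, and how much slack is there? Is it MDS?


Singleton RHS = n − k + 1 = 7, slack = 3, bound satisfied, not MDS.

Singleton bound: d ≤ n − k + 1.
Here n = 21, k = 15, so n − k + 1 = 7.
Given d = 4, check d ≤ 7: YES.
Slack = (n − k + 1) − d = 3.
The code is NOT MDS (slack = 3 > 0).
Description: the claimed parameters are [21, 15, 4]_11; such a code would be non-MDS.


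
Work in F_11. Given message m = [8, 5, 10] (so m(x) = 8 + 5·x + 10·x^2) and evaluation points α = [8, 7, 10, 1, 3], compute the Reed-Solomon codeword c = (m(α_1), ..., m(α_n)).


c = [6, 5, 2, 1, 3]

Message polynomial: m(x) = 8 + 5·x + 10·x^2 (mod 11).
For each evaluation point α_i, compute m(α_i) mod 11:
  α_1 = 8: Horner steps 10 → 8 → 6, so m(8) = 6.
  α_2 = 7: Horner steps 10 → 9 → 5, so m(7) = 5.
  α_3 = 10: Horner steps 10 → 6 → 2, so m(10) = 2.
  α_4 = 1: Horner steps 10 → 4 → 1, so m(1) = 1.
  α_5 = 3: Horner steps 10 → 2 → 3, so m(3) = 3.
Codeword c = [6, 5, 2, 1, 3] ∈ F_11^5.


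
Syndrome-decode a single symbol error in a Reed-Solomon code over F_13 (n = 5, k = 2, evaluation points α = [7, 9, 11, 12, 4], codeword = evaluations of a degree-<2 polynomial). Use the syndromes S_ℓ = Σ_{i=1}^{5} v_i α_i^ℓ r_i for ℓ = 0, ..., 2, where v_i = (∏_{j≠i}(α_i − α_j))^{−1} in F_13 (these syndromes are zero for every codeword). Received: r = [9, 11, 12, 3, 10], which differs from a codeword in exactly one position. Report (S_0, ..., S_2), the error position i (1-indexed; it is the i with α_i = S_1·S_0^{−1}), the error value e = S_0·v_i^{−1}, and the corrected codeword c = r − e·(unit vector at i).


S = (9, 3, 1), error at position 2, error magnitude e = 7, c = [9, 4, 12, 3, 10].

Step 1: column multipliers v_i = (∏_{j≠i}(α_i − α_j))^{−1} mod 13.
  i = 1 (α = 7): (7−9)(7−11)(7−12)(7−4) = (−2)·(−4)·(−5)·3 = −120 ≡ 10, so v_1 = 10^{−1} = 4 (mod 13).
  i = 2 (α = 9): (9−7)(9−11)(9−12)(9−4) = 2·(−2)·(−3)·5 = 60 ≡ 8, so v_2 = 8^{−1} = 5 (mod 13).
  i = 3 (α = 11): (11−7)(11−9)(11−12)(11−4) = 4·2·(−1)·7 = −56 ≡ 9, so v_3 = 9^{−1} = 3 (mod 13).
  i = 4 (α = 12): (12−7)(12−9)(12−11)(12−4) = 5·3·1·8 = 120 ≡ 3, so v_4 = 3^{−1} = 9 (mod 13).
  i = 5 (α = 4): (4−7)(4−9)(4−11)(4−12) = (−3)·(−5)·(−7)·(−8) = 840 ≡ 8, so v_5 = 8^{−1} = 5 (mod 13).
  v = [4, 5, 3, 9, 5].
Step 2: syndromes of r = [9, 11, 12, 3, 10] (all sums mod 13).
  S_0 = Σ v_i r_i = 4·9 + 5·11 + 3·12 + 9·3 + 5·10 = 204 ≡ 9.
  S_1 = Σ v_i α_i r_i = 4·7·9 + 5·9·11 + 3·11·12 + 9·12·3 + 5·4·10 = 1667 ≡ 3.
  α_i^2 mod 13 = [10, 3, 4, 1, 3].
  S_2 = Σ v_i α_i^2 r_i = 4·10·9 + 5·3·11 + 3·4·12 + 9·1·3 + 5·3·10 = 846 ≡ 1.
  S = (9, 3, 1) ≠ 0, so r is not a codeword (an error is present).
Step 3: locate the error. For a single error e at position i, S_ℓ = v_i·e·α_i^ℓ, so α_err = S_1/S_0.
  S_0^{−1} = 9^{−1} = 3 (mod 13), so α_err = 3·3 = 9 ≡ 9 = α_2. Error position i = 2.
  Consistency check: S_2/S_1 = 1·9 = 9 ≡ 9 = α_err ✓ (single-error assumption holds).
Step 4: error magnitude e = S_0/v_2 = S_0·∏_{j≠2}(α_2 − α_j) = 9·8 = 72 ≡ 7 (mod 13).
Step 5: correct position 2: c_2 = r_2 − e = 11 − 7 ≡ 4 (mod 13). Hence c = [9, 4, 12, 3, 10].
  Check: interpolating c through the α_i gives m(x) = 7 + 4·x (degree < 2) with m(α_i) = c_i for every i, so c is indeed a codeword.


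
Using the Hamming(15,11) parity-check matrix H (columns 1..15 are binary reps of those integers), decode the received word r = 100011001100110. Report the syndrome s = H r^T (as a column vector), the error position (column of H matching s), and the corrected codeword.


s = (0, 0, 1, 0)^T, error position = 2, corrected codeword c = 110011001100110

Compute s = H r^T mod 2 one row at a time:
  s_1 = 0 + 1 + 1 + 0 + 0 + 1 + 1 + 0 = 4 ≡ 0 (mod 2).
  s_2 = 0 + 1 + 1 + 0 + 0 + 1 + 1 + 0 = 4 ≡ 0 (mod 2).
  s_3 = 0 + 0 + 1 + 0 + 1 + 0 + 1 + 0 = 3 ≡ 1 (mod 2).
  s_4 = 1 + 0 + 1 + 0 + 1 + 0 + 1 + 0 = 4 ≡ 0 (mod 2).
s = (0, 0, 1, 0)^T — this equals column 2 of H (binary 0010), so error is at position 2.
Correct: flip bit 2 of r = 100011001100110 to get c = 110011001100110.


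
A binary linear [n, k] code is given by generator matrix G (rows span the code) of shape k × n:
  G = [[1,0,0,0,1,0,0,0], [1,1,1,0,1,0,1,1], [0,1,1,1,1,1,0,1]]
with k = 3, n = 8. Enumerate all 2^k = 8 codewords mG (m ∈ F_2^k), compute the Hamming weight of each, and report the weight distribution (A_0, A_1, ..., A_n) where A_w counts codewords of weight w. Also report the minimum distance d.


Weight distribution: A_0 = 1, A_2 = 1, A_4 = 3, A_6 = 3. Minimum distance d = 2.

Enumerate all 2^3 = 8 messages m ∈ F_2^3.
For each, compute codeword c = mG in F_2^8, then tally its weight.
  m = 000 → c = 00000000, weight = 0.
  m = 100 → c = 10001000, weight = 2.
  m = 010 → c = 11101011, weight = 6.
  m = 110 → c = 01100011, weight = 4.
  m = 001 → c = 01111101, weight = 6.
  m = 101 → c = 11110101, weight = 6.
  m = 011 → c = 10010110, weight = 4.
  m = 111 → c = 00011110, weight = 4.
Tally weights:
  weight 0: 1 codewords.
  weight 2: 1 codewords.
  weight 4: 3 codewords.
  weight 6: 3 codewords.
Minimum distance d = smallest w > 0 with A_w > 0 = 2.
Sanity: Σ A_w = 8 = 2^3 = 8 ✓.


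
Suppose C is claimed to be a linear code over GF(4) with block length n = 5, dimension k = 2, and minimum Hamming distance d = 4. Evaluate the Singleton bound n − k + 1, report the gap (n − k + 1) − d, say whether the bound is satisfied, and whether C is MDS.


Singleton RHS = n − k + 1 = 4, slack = 0, bound satisfied, MDS.

Singleton bound: d ≤ n − k + 1.
Here n = 5, k = 2, so n − k + 1 = 4.
Given d = 4, check d ≤ 4: YES.
Slack = (n − k + 1) − d = 0.
The code is MDS (slack = 0).
Description: the claimed parameters are [5, 2, 4]_4; such a code would be MDS (meets Singleton bound).


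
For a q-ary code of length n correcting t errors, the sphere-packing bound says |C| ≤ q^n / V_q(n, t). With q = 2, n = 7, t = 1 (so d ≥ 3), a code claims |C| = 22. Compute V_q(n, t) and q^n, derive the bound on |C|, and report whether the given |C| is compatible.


V_q(n, t) = 8, q^n = 128, Hamming bound = 16, |C| = 22 > bound (violated).

Step 1: Compute V_q(n, t) = Σ_{j=0}^1 C(n, j) (q−1)^j.
  j = 0: C(7,0)·(1)^0 = 1·1 = 1.
  j = 1: C(7,1)·(1)^1 = 7·1 = 7.
  V_q(n, t) = 1 + 7 = 8.
Step 2: q^n = 2^7 = 128.
Step 3: Hamming bound ⌊q^n / V_q(n,t)⌋ = ⌊128/8⌋ = 16.
Step 4: Compare |C| = 22 to 16: violated.
The claimed |C| lies above the Hamming bound, so no 2-ary code of length 7 with d ≥ 3 can have 22 codewords.


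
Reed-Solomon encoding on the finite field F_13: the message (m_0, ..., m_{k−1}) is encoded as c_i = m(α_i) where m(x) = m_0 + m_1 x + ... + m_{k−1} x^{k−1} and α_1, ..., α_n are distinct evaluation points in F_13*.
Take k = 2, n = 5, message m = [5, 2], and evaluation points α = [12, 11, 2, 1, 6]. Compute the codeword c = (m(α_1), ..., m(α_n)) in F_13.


c = [3, 1, 9, 7, 4]

Message polynomial: m(x) = 5 + 2·x (mod 13).
For each evaluation point α_i, compute m(α_i) mod 13:
  α_1 = 12: Horner steps 2 → 3, so m(12) = 3.
  α_2 = 11: Horner steps 2 → 1, so m(11) = 1.
  α_3 = 2: Horner steps 2 → 9, so m(2) = 9.
  α_4 = 1: Horner steps 2 → 7, so m(1) = 7.
  α_5 = 6: Horner steps 2 → 4, so m(6) = 4.
Codeword c = [3, 1, 9, 7, 4] ∈ F_13^5.


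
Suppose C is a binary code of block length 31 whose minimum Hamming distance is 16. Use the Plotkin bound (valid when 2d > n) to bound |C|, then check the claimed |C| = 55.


Plotkin bound M ≤ 32; given |C| = 55 > bound (violated).

Check applicability: 2d = 32, n = 31.
2d − n = 1 > 0, so Plotkin applies.
Compute d/(2d−n) = 16/1 ≈ 16.0000.
⌊d/(2d−n)⌋ = 16.
Plotkin bound: M ≤ 2·16 = 32.
Given |C| = 55, check: VIOLATED.
This |C| is above the Plotkin bound, so no binary code with n = 31, d = 16 and 55 codewords exists.


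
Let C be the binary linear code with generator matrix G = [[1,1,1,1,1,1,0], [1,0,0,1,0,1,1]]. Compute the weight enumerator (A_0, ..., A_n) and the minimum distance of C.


Weight distribution: A_0 = 1, A_4 = 2, A_6 = 1. Minimum distance d = 4.

Enumerate all 2^2 = 4 messages m ∈ F_2^2.
For each, compute codeword c = mG in F_2^7, then tally its weight.
  m = 00 → c = 0000000, weight = 0.
  m = 10 → c = 1111110, weight = 6.
  m = 01 → c = 1001011, weight = 4.
  m = 11 → c = 0110101, weight = 4.
Tally weights:
  weight 0: 1 codewords.
  weight 4: 2 codewords.
  weight 6: 1 codewords.
Minimum distance d = smallest w > 0 with A_w > 0 = 4.
Sanity: Σ A_w = 4 = 2^2 = 4 ✓.


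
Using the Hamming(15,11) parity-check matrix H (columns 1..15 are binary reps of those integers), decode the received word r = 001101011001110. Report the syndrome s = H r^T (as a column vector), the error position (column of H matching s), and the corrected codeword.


s = (1, 1, 1, 1)^T, error position = 15, corrected codeword c = 001101011001111

Compute s = H r^T mod 2 one row at a time:
  s_1 = 1 + 1 + 0 + 0 + 1 + 1 + 1 + 0 = 5 ≡ 1 (mod 2).
  s_2 = 1 + 0 + 1 + 0 + 1 + 1 + 1 + 0 = 5 ≡ 1 (mod 2).
  s_3 = 0 + 1 + 1 + 0 + 0 + 0 + 1 + 0 = 3 ≡ 1 (mod 2).
  s_4 = 0 + 1 + 0 + 0 + 1 + 0 + 1 + 0 = 3 ≡ 1 (mod 2).
s = (1, 1, 1, 1)^T — this equals column 15 of H (binary 1111), so error is at position 15.
Correct: flip bit 15 of r = 001101011001110 to get c = 001101011001111.


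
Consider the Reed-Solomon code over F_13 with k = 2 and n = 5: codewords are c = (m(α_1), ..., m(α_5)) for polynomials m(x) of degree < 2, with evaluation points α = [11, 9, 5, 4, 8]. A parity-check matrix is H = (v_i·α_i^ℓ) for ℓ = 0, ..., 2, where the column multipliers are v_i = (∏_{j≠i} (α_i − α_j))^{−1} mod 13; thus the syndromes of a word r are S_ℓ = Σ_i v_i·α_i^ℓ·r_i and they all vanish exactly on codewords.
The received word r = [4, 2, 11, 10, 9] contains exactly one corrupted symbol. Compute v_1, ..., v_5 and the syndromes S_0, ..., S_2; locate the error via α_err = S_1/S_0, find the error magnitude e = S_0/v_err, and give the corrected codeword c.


S = (6, 9, 7), error at position 5, error magnitude e = 8, c = [4, 2, 11, 10, 1].

Step 1: column multipliers v_i = (∏_{j≠i}(α_i − α_j))^{−1} mod 13.
  i = 1 (α = 11): (11−9)(11−5)(11−4)(11−8) = 2·6·7·3 = 252 ≡ 5, so v_1 = 5^{−1} = 8 (mod 13).
  i = 2 (α = 9): (9−11)(9−5)(9−4)(9−8) = (−2)·4·5·1 = −40 ≡ 12, so v_2 = 12^{−1} = 12 (mod 13).
  i = 3 (α = 5): (5−11)(5−9)(5−4)(5−8) = (−6)·(−4)·1·(−3) = −72 ≡ 6, so v_3 = 6^{−1} = 11 (mod 13).
  i = 4 (α = 4): (4−11)(4−9)(4−5)(4−8) = (−7)·(−5)·(−1)·(−4) = 140 ≡ 10, so v_4 = 10^{−1} = 4 (mod 13).
  i = 5 (α = 8): (8−11)(8−9)(8−5)(8−4) = (−3)·(−1)·3·4 = 36 ≡ 10, so v_5 = 10^{−1} = 4 (mod 13).
  v = [8, 12, 11, 4, 4].
Step 2: syndromes of r = [4, 2, 11, 10, 9] (all sums mod 13).
  S_0 = Σ v_i r_i = 8·4 + 12·2 + 11·11 + 4·10 + 4·9 = 253 ≡ 6.
  S_1 = Σ v_i α_i r_i = 8·11·4 + 12·9·2 + 11·5·11 + 4·4·10 + 4·8·9 = 1621 ≡ 9.
  α_i^2 mod 13 = [4, 3, 12, 3, 12].
  S_2 = Σ v_i α_i^2 r_i = 8·4·4 + 12·3·2 + 11·12·11 + 4·3·10 + 4·12·9 = 2204 ≡ 7.
  S = (6, 9, 7) ≠ 0, so r is not a codeword (an error is present).
Step 3: locate the error. For a single error e at position i, S_ℓ = v_i·e·α_i^ℓ, so α_err = S_1/S_0.
  S_0^{−1} = 6^{−1} = 11 (mod 13), so α_err = 9·11 = 99 ≡ 8 = α_5. Error position i = 5.
  Consistency check: S_2/S_1 = 7·3 = 21 ≡ 8 = α_err ✓ (single-error assumption holds).
Step 4: error magnitude e = S_0/v_5 = S_0·∏_{j≠5}(α_5 − α_j) = 6·10 = 60 ≡ 8 (mod 13).
Step 5: correct position 5: c_5 = r_5 − e = 9 − 8 ≡ 1 (mod 13). Hence c = [4, 2, 11, 10, 1].
  Check: interpolating c through the α_i gives m(x) = 6 + 1·x (degree < 2) with m(α_i) = c_i for every i, so c is indeed a codeword.


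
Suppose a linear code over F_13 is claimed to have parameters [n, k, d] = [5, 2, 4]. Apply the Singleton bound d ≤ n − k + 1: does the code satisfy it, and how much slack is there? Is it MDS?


Singleton RHS = n − k + 1 = 4, slack = 0, bound satisfied, MDS.

Singleton bound: d ≤ n − k + 1.
Here n = 5, k = 2, so n − k + 1 = 4.
Given d = 4, check d ≤ 4: YES.
Slack = (n − k + 1) − d = 0.
The code is MDS (slack = 0).
Description: the claimed parameters are [5, 2, 4]_13; such a code would be MDS (meets Singleton bound).


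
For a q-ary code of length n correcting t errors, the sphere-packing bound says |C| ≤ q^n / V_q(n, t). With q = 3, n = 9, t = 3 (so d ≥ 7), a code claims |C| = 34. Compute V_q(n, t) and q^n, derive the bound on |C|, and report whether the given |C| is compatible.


V_q(n, t) = 835, q^n = 19683, Hamming bound = 23, |C| = 34 > bound (violated).

Step 1: Compute V_q(n, t) = Σ_{j=0}^3 C(n, j) (q−1)^j.
  j = 0: C(9,0)·(2)^0 = 1·1 = 1.
  j = 1: C(9,1)·(2)^1 = 9·2 = 18.
  j = 2: C(9,2)·(2)^2 = 36·4 = 144.
  j = 3: C(9,3)·(2)^3 = 84·8 = 672.
  V_q(n, t) = 1 + 18 + 144 + 672 = 835.
Step 2: q^n = 3^9 = 19683.
Step 3: Hamming bound ⌊q^n / V_q(n,t)⌋ = ⌊19683/835⌋ = 23.
Step 4: Compare |C| = 34 to 23: violated.
The claimed |C| lies above the Hamming bound, so no 3-ary code of length 9 with d ≥ 7 can have 34 codewords.
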